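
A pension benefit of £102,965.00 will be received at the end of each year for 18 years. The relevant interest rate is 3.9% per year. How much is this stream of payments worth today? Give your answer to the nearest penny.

This is an ordinary annuity: 18 payments of £102,965.00 at the end of each year.
Periodic rate r = 0.039 per year.
PV = PMT × [(1 − (1+r)^−n)/r] = 102,965 × [1 − (1+r)^−18] / r = £1,314,123.21

£1,314,123.21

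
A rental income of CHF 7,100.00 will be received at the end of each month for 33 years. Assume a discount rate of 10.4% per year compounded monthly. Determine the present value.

CHF 792,356.95

This is an ordinary annuity: 396 payments of CHF 7,100.00 at the end of each month.
Periodic rate r = 0.104/12 per month; n is counted in months.
PV = PMT × [(1 − (1+r)^−n)/r] = 7,100 × [1 − (1+r)^−396] / r = CHF 792,356.95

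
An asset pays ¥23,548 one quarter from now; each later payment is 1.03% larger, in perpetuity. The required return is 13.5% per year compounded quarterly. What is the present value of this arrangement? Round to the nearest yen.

¥1,004,179

Periodic rate r = 0.135/4 per quarter.
Growing perpetuity (Gordon): PV = PMT₁ / (r − g) = 23,548 / (r − 0.0103) = ¥1,004,179.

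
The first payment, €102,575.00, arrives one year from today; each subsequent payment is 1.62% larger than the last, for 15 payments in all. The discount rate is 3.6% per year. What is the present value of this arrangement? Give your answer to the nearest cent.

Periodic rate r = 0.036 per year.
Growing ordinary annuity: PV = PMT₁ × [1 − ((1+g)/(1+r))^n] / (r − g) = 102,575 × [1 − ((1+0.0162)/(1+r))^15] / (r − 0.0162) = €1,302,019.23.

€1,302,019.23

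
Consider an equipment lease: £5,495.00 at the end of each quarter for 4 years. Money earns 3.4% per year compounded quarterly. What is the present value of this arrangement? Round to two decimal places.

£81,879.10

This is an ordinary annuity: 16 payments of £5,495.00 at the end of each quarter.
Periodic rate r = 0.034/4 per quarter; n is counted in quarters.
PV = PMT × [(1 − (1+r)^−n)/r] = 5,495 × [1 − (1+r)^−16] / r = £81,879.10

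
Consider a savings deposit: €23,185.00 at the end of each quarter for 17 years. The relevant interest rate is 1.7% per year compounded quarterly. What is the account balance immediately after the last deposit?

This is an ordinary annuity: 68 deposits of €23,185.00 at the end of each quarter.
Periodic rate r = 0.017/4 per quarter; n is counted in quarters.
FV = PMT × [((1+r)^n − 1)/r] = 23,185 × [(1+r)^68 − 1] / r = €1,823,565.07

€1,823,565.07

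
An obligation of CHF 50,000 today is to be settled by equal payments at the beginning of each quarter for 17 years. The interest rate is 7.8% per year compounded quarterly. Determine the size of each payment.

Level annuity due; solve PV = PMT × [(1 − (1+r)^−n)/r] × (1+r) for PMT.
Periodic rate r = 0.078/4 per quarter; n is counted in quarters.
With n = 68: PMT = 50,000 / ([(1 − (1+r)^−n)/r] × (1+r)) = CHF 1,308.18

CHF 1,308.18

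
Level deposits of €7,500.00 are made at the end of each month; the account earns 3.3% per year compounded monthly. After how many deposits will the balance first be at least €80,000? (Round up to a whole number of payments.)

Periodic rate r = 0.033/12 per month; n is counted in months.
Ordinary annuity FV: 80,000 = 7,500 × [((1+r)^n − 1)/r].
(1+r)^n = 1 + 80,000 × r / 7,500, so n = ln(1 + 80,000·r/7,500) / ln(1+r) = 10.53.
Round up to a whole number of payments: n = 11.

11 payments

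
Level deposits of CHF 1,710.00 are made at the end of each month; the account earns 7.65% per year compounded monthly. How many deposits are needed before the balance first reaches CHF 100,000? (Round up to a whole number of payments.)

50 payments

Periodic rate r = 0.0765/12 per month; n is counted in months.
Ordinary annuity FV: 100,000 = 1,710 × [((1+r)^n − 1)/r].
(1+r)^n = 1 + 100,000 × r / 1,710, so n = ln(1 + 100,000·r/1,710) / ln(1+r) = 49.86.
Round up to a whole number of payments: n = 50.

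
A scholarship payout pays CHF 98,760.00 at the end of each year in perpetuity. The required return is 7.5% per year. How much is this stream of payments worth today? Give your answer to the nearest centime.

CHF 1,316,800.00

Periodic rate r = 0.075 per year.
Level perpetuity: PV = PMT / r = 98,760 / (0.075) = CHF 1,316,800.00.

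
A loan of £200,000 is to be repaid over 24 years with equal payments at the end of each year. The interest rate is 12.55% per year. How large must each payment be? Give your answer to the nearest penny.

Level ordinary annuity; solve PV = PMT × [(1 − (1+r)^−n)/r] for PMT.
Periodic rate r = 0.1255 per year.
With n = 24: PMT = 200,000 / ([(1 − (1+r)^−n)/r]) = £26,661.69

£26,661.69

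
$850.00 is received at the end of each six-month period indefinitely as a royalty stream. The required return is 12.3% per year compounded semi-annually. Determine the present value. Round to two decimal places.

$13,821.14

Periodic rate r = 0.123/2 per half-year.
Level perpetuity: PV = PMT / r = 850 / (0.123/2) = $13,821.14.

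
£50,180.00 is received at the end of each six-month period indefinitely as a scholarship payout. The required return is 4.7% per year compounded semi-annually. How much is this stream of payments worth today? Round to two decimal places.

£2,135,319.15

Periodic rate r = 0.047/2 per half-year.
Level perpetuity: PV = PMT / r = 50,180 / (0.047/2) = £2,135,319.15.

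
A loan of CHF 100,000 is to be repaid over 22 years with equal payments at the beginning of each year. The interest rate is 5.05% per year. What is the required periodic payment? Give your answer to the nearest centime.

Level annuity due; solve PV = PMT × [(1 − (1+r)^−n)/r] × (1+r) for PMT.
Periodic rate r = 0.0505 per year.
With n = 22: PMT = 100,000 / ([(1 − (1+r)^−n)/r] × (1+r)) = CHF 7,264.85

CHF 7,264.85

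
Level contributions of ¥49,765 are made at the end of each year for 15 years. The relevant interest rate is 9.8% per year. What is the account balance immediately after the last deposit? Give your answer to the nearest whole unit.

This is an ordinary annuity: 15 deposits of ¥49,765 at the end of each year.
Periodic rate r = 0.098 per year.
FV = PMT × [((1+r)^n − 1)/r] = 49,765 × [(1+r)^15 − 1] / r = ¥1,556,305

¥1,556,305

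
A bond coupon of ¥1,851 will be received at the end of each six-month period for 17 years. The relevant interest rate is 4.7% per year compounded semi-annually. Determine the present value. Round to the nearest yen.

¥43,010

This is an ordinary annuity: 34 payments of ¥1,851 at the end of each six-month period.
Periodic rate r = 0.047/2 per half-year; n is counted in half-years.
PV = PMT × [(1 − (1+r)^−n)/r] = 1,851 × [1 − (1+r)^−34] / r = ¥43,010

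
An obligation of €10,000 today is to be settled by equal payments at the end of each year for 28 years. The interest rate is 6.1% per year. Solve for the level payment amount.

Level ordinary annuity; solve PV = PMT × [(1 − (1+r)^−n)/r] for PMT.
Periodic rate r = 0.061 per year.
With n = 28: PMT = 10,000 / ([(1 − (1+r)^−n)/r]) = €753.58

€753.58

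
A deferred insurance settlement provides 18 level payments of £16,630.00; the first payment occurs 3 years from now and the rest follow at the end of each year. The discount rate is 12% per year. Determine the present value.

Ordinary annuity of 18 payments, first payment at period 3.
Periodic rate r = 0.12 per year.
The ordinary-annuity PV formula values the stream one period before the first payment (period 2); discount that back 2 periods:
PV₀ = 16,630 × [1 − (1+r)^−18] / r × (1+r)^−2 = £96,111.30

£96,111.30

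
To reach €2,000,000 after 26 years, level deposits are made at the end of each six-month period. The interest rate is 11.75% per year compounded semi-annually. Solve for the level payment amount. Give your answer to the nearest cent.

€6,363.33

Level ordinary annuity; solve FV = PMT × [((1+r)^n − 1)/r] for PMT.
Periodic rate r = 0.1175/2 per half-year; n is counted in half-years.
With n = 52: PMT = 2,000,000 / ([((1+r)^n − 1)/r]) = €6,363.33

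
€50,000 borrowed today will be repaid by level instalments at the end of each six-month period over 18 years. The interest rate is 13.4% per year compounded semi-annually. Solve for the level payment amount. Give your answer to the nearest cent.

€3,709.22

Level ordinary annuity; solve PV = PMT × [(1 − (1+r)^−n)/r] for PMT.
Periodic rate r = 0.134/2 per half-year; n is counted in half-years.
With n = 36: PMT = 50,000 / ([(1 − (1+r)^−n)/r]) = €3,709.22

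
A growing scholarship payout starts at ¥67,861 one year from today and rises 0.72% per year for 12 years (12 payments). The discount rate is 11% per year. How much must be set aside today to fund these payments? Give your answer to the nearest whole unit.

Periodic rate r = 0.11 per year.
Growing ordinary annuity: PV = PMT₁ × [1 − ((1+g)/(1+r))^n] / (r − g) = 67,861 × [1 − ((1+0.0072)/(1+r))^12] / (r − 0.0072) = ¥454,471.

¥454,471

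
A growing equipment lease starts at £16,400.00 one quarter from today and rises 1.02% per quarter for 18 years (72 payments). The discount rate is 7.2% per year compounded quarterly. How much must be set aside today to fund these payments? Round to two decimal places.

£894,084.15

Periodic rate r = 0.072/4 per quarter; n is counted in quarters.
Growing ordinary annuity: PV = PMT₁ × [1 − ((1+g)/(1+r))^n] / (r − g) = 16,400 × [1 − ((1+0.0102)/(1+r))^72] / (r − 0.0102) = £894,084.15.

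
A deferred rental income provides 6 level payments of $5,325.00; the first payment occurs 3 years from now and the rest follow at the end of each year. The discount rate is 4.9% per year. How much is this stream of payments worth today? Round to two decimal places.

Ordinary annuity of 6 payments, first payment at period 3.
Periodic rate r = 0.049 per year.
The ordinary-annuity PV formula values the stream one period before the first payment (period 2); discount that back 2 periods:
PV₀ = 5,325 × [1 − (1+r)^−6] / r × (1+r)^−2 = $24,640.76

$24,640.76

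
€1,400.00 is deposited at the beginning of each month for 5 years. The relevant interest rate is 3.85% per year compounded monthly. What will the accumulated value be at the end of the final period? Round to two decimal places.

This is an annuity due: 60 deposits of €1,400.00 at the beginning of each month.
Periodic rate r = 0.0385/12 per month; n is counted in months.
FV = PMT × [((1+r)^n − 1)/r] × (1+r) = 1,400 × [(1+r)^60 − 1] / r × (1+r) = €92,763.43

€92,763.43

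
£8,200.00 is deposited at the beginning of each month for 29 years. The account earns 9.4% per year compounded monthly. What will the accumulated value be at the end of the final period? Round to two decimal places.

£14,886,517.95

This is an annuity due: 348 deposits of £8,200.00 at the beginning of each month.
Periodic rate r = 0.094/12 per month; n is counted in months.
FV = PMT × [((1+r)^n − 1)/r] × (1+r) = 8,200 × [(1+r)^348 − 1] / r × (1+r) = £14,886,517.95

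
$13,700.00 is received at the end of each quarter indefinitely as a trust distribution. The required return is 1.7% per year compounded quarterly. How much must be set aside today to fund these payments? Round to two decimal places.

Periodic rate r = 0.017/4 per quarter.
Level perpetuity: PV = PMT / r = 13,700 / (0.017/4) = $3,223,529.41.

$3,223,529.41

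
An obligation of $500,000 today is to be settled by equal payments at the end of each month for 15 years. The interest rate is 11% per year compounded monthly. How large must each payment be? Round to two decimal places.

$5,682.98

Level ordinary annuity; solve PV = PMT × [(1 − (1+r)^−n)/r] for PMT.
Periodic rate r = 0.11/12 per month; n is counted in months.
With n = 180: PMT = 500,000 / ([(1 − (1+r)^−n)/r]) = $5,682.98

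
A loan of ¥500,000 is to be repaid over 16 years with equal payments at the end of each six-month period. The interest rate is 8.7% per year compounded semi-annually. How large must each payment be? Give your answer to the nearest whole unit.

Level ordinary annuity; solve PV = PMT × [(1 − (1+r)^−n)/r] for PMT.
Periodic rate r = 0.087/2 per half-year; n is counted in half-years.
With n = 32: PMT = 500,000 / ([(1 − (1+r)^−n)/r]) = ¥29,234

¥29,234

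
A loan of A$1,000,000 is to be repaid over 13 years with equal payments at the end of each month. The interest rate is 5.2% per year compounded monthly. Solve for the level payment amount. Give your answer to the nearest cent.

A$8,832.56

Level ordinary annuity; solve PV = PMT × [(1 − (1+r)^−n)/r] for PMT.
Periodic rate r = 0.052/12 per month; n is counted in months.
With n = 156: PMT = 1,000,000 / ([(1 − (1+r)^−n)/r]) = A$8,832.56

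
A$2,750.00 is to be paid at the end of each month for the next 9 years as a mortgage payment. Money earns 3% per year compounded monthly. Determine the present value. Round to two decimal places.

A$259,999.58

This is an ordinary annuity: 108 payments of A$2,750.00 at the end of each month.
Periodic rate r = 0.03/12 per month; n is counted in months.
PV = PMT × [(1 − (1+r)^−n)/r] = 2,750 × [1 − (1+r)^−108] / r = A$259,999.58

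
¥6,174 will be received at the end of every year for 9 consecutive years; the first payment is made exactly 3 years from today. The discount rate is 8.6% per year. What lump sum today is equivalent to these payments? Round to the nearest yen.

Ordinary annuity of 9 payments, first payment at period 3.
Periodic rate r = 0.086 per year.
The ordinary-annuity PV formula values the stream one period before the first payment (period 2); discount that back 2 periods:
PV₀ = 6,174 × [1 − (1+r)^−9] / r × (1+r)^−2 = ¥31,901

¥31,901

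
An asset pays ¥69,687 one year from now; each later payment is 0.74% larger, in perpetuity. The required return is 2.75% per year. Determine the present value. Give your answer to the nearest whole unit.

Periodic rate r = 0.0275 per year.
Growing perpetuity (Gordon): PV = PMT₁ / (r − g) = 69,687 / (r − 0.0074) = ¥3,467,015.

¥3,467,015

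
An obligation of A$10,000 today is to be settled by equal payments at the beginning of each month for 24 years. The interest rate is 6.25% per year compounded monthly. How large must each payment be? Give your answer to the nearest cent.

Level annuity due; solve PV = PMT × [(1 − (1+r)^−n)/r] × (1+r) for PMT.
Periodic rate r = 0.0625/12 per month; n is counted in months.
With n = 288: PMT = 10,000 / ([(1 − (1+r)^−n)/r] × (1+r)) = A$66.77

A$66.77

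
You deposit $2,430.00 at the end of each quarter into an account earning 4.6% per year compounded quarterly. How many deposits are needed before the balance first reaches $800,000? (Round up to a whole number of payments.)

137 payments

Periodic rate r = 0.046/4 per quarter; n is counted in quarters.
Ordinary annuity FV: 800,000 = 2,430 × [((1+r)^n − 1)/r].
(1+r)^n = 1 + 800,000 × r / 2,430, so n = ln(1 + 800,000·r/2,430) / ln(1+r) = 136.93.
Round up to a whole number of payments: n = 137.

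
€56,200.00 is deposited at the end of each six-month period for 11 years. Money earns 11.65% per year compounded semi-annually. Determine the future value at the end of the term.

This is an ordinary annuity: 22 deposits of €56,200.00 at the end of each six-month period.
Periodic rate r = 0.1165/2 per half-year; n is counted in half-years.
FV = PMT × [((1+r)^n − 1)/r] = 56,200 × [(1+r)^22 − 1] / r = €2,387,798.86

€2,387,798.86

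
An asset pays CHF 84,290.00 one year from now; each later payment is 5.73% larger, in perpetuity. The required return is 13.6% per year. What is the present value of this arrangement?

Periodic rate r = 0.136 per year.
Growing perpetuity (Gordon): PV = PMT₁ / (r − g) = 84,290 / (r − 0.0573) = CHF 1,071,029.22.

CHF 1,071,029.22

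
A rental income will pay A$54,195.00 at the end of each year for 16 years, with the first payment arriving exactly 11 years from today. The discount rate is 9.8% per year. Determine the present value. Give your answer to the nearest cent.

A$168,476.14

Ordinary annuity of 16 payments, first payment at period 11.
Periodic rate r = 0.098 per year.
The ordinary-annuity PV formula values the stream one period before the first payment (period 10); discount that back 10 periods:
PV₀ = 54,195 × [1 − (1+r)^−16] / r × (1+r)^−10 = A$168,476.14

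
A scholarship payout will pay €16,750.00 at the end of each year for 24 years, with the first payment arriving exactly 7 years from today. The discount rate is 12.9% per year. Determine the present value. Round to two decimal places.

€59,290.28

Ordinary annuity of 24 payments, first payment at period 7.
Periodic rate r = 0.129 per year.
The ordinary-annuity PV formula values the stream one period before the first payment (period 6); discount that back 6 periods:
PV₀ = 16,750 × [1 − (1+r)^−24] / r × (1+r)^−6 = €59,290.28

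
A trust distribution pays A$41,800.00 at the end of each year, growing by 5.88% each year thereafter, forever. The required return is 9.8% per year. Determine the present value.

Periodic rate r = 0.098 per year.
Growing perpetuity (Gordon): PV = PMT₁ / (r − g) = 41,800 / (r − 0.0588) = A$1,066,326.53.

A$1,066,326.53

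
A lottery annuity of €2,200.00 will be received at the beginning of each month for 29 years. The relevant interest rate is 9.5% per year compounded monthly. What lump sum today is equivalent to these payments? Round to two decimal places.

This is an annuity due: 348 payments of €2,200.00 at the beginning of each month.
Periodic rate r = 0.095/12 per month; n is counted in months.
PV = PMT × [(1 − (1+r)^−n)/r] × (1+r) = 2,200 × [1 − (1+r)^−348] / r × (1+r) = €262,083.86

€262,083.86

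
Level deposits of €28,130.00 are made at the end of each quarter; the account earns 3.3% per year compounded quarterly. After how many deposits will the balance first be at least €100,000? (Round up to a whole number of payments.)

Periodic rate r = 0.033/4 per quarter; n is counted in quarters.
Ordinary annuity FV: 100,000 = 28,130 × [((1+r)^n − 1)/r].
(1+r)^n = 1 + 100,000 × r / 28,130, so n = ln(1 + 100,000·r/28,130) / ln(1+r) = 3.52.
Round up to a whole number of payments: n = 4.

4 payments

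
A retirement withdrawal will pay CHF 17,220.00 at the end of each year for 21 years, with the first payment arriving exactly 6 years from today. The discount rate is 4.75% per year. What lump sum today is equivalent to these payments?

CHF 178,978.41

Ordinary annuity of 21 payments, first payment at period 6.
Periodic rate r = 0.0475 per year.
The ordinary-annuity PV formula values the stream one period before the first payment (period 5); discount that back 5 periods:
PV₀ = 17,220 × [1 − (1+r)^−21] / r × (1+r)^−5 = CHF 178,978.41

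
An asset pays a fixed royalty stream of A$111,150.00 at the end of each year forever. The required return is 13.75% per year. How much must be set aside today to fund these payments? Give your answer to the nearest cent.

Periodic rate r = 0.1375 per year.
Level perpetuity: PV = PMT / r = 111,150 / (0.1375) = A$808,363.64.

A$808,363.64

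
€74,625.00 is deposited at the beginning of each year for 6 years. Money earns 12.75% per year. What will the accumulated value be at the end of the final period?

This is an annuity due: 6 deposits of €74,625.00 at the beginning of each year.
Periodic rate r = 0.1275 per year.
FV = PMT × [((1+r)^n − 1)/r] × (1+r) = 74,625 × [(1+r)^6 − 1] / r × (1+r) = €695,863.35

€695,863.35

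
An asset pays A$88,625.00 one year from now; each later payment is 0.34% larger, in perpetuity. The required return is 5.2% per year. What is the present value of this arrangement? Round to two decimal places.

A$1,823,559.67

Periodic rate r = 0.052 per year.
Growing perpetuity (Gordon): PV = PMT₁ / (r − g) = 88,625 / (r − 0.0034) = A$1,823,559.67.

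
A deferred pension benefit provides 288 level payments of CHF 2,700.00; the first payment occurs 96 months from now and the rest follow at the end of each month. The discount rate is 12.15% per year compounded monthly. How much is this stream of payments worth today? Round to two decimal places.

Ordinary annuity of 288 payments, first payment at period 96.
Periodic rate r = 0.1215/12 per month; n is counted in months.
The ordinary-annuity PV formula values the stream one period before the first payment (period 95); discount that back 95 periods:
PV₀ = 2,700 × [1 − (1+r)^−288] / r × (1+r)^−95 = CHF 96,780.37

CHF 96,780.37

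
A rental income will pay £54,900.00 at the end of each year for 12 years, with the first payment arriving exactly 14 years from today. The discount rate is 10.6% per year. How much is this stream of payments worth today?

£98,057.31

Ordinary annuity of 12 payments, first payment at period 14.
Periodic rate r = 0.106 per year.
The ordinary-annuity PV formula values the stream one period before the first payment (period 13); discount that back 13 periods:
PV₀ = 54,900 × [1 − (1+r)^−12] / r × (1+r)^−13 = £98,057.31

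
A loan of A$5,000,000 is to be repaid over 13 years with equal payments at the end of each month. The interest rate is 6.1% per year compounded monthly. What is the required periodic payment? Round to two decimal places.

A$46,499.16

Level ordinary annuity; solve PV = PMT × [(1 − (1+r)^−n)/r] for PMT.
Periodic rate r = 0.061/12 per month; n is counted in months.
With n = 156: PMT = 5,000,000 / ([(1 − (1+r)^−n)/r]) = A$46,499.16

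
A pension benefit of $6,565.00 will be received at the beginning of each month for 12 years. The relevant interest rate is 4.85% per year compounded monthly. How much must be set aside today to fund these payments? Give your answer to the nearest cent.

This is an annuity due: 144 payments of $6,565.00 at the beginning of each month.
Periodic rate r = 0.0485/12 per month; n is counted in months.
PV = PMT × [(1 − (1+r)^−n)/r] × (1+r) = 6,565 × [1 − (1+r)^−144] / r × (1+r) = $718,514.39

$718,514.39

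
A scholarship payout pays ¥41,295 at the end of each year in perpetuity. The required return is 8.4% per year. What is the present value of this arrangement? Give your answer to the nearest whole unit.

Periodic rate r = 0.084 per year.
Level perpetuity: PV = PMT / r = 41,295 / (0.084) = ¥491,607.

¥491,607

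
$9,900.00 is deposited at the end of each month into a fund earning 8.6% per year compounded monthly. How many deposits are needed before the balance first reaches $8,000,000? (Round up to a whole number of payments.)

269 payments

Periodic rate r = 0.086/12 per month; n is counted in months.
Ordinary annuity FV: 8,000,000 = 9,900 × [((1+r)^n − 1)/r].
(1+r)^n = 1 + 8,000,000 × r / 9,900, so n = ln(1 + 8,000,000·r/9,900) / ln(1+r) = 268.25.
Round up to a whole number of payments: n = 269.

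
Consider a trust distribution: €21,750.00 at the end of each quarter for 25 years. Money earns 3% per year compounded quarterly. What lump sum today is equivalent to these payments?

€1,526,298.04

This is an ordinary annuity: 100 payments of €21,750.00 at the end of each quarter.
Periodic rate r = 0.03/4 per quarter; n is counted in quarters.
PV = PMT × [(1 − (1+r)^−n)/r] = 21,750 × [1 − (1+r)^−100] / r = €1,526,298.04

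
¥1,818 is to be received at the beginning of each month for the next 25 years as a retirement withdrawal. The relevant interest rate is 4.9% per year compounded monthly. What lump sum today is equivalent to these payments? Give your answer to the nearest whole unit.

¥315,392

This is an annuity due: 300 payments of ¥1,818 at the beginning of each month.
Periodic rate r = 0.049/12 per month; n is counted in months.
PV = PMT × [(1 − (1+r)^−n)/r] × (1+r) = 1,818 × [1 − (1+r)^−300] / r × (1+r) = ¥315,392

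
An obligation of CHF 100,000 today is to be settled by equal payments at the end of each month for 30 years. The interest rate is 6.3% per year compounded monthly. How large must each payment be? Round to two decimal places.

CHF 618.97

Level ordinary annuity; solve PV = PMT × [(1 − (1+r)^−n)/r] for PMT.
Periodic rate r = 0.063/12 per month; n is counted in months.
With n = 360: PMT = 100,000 / ([(1 − (1+r)^−n)/r]) = CHF 618.97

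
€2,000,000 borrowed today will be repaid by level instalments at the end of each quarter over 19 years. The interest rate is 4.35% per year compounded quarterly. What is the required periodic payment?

Level ordinary annuity; solve PV = PMT × [(1 − (1+r)^−n)/r] for PMT.
Periodic rate r = 0.0435/4 per quarter; n is counted in quarters.
With n = 76: PMT = 2,000,000 / ([(1 − (1+r)^−n)/r]) = €38,807.05

€38,807.05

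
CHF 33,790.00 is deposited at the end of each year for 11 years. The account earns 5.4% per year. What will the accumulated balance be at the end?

This is an ordinary annuity: 11 deposits of CHF 33,790.00 at the end of each year.
Periodic rate r = 0.054 per year.
FV = PMT × [((1+r)^n − 1)/r] = 33,790 × [(1+r)^11 − 1] / r = CHF 490,200.05

CHF 490,200.05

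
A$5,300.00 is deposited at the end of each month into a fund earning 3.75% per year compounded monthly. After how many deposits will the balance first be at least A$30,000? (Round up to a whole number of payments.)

Periodic rate r = 0.0375/12 per month; n is counted in months.
Ordinary annuity FV: 30,000 = 5,300 × [((1+r)^n − 1)/r].
(1+r)^n = 1 + 30,000 × r / 5,300, so n = ln(1 + 30,000·r/5,300) / ln(1+r) = 5.62.
Round up to a whole number of payments: n = 6.

6 payments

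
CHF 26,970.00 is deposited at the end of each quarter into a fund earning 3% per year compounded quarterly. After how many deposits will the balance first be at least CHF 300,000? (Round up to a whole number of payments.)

11 payments

Periodic rate r = 0.03/4 per quarter; n is counted in quarters.
Ordinary annuity FV: 300,000 = 26,970 × [((1+r)^n − 1)/r].
(1+r)^n = 1 + 300,000 × r / 26,970, so n = ln(1 + 300,000·r/26,970) / ln(1+r) = 10.72.
Round up to a whole number of payments: n = 11.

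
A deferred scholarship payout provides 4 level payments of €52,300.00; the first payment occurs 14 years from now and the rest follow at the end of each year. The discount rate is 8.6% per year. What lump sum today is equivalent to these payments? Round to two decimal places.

€58,485.08

Ordinary annuity of 4 payments, first payment at period 14.
Periodic rate r = 0.086 per year.
The ordinary-annuity PV formula values the stream one period before the first payment (period 13); discount that back 13 periods:
PV₀ = 52,300 × [1 − (1+r)^−4] / r × (1+r)^−13 = €58,485.08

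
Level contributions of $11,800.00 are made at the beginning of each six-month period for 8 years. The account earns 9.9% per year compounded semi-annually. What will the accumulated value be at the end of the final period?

$291,790.02

This is an annuity due: 16 deposits of $11,800.00 at the beginning of each six-month period.
Periodic rate r = 0.099/2 per half-year; n is counted in half-years.
FV = PMT × [((1+r)^n − 1)/r] × (1+r) = 11,800 × [(1+r)^16 − 1] / r × (1+r) = $291,790.02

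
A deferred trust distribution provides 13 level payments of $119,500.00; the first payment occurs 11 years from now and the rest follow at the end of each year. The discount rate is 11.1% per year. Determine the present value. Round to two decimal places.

Ordinary annuity of 13 payments, first payment at period 11.
Periodic rate r = 0.111 per year.
The ordinary-annuity PV formula values the stream one period before the first payment (period 10); discount that back 10 periods:
PV₀ = 119,500 × [1 − (1+r)^−13] / r × (1+r)^−10 = $280,118.59

$280,118.59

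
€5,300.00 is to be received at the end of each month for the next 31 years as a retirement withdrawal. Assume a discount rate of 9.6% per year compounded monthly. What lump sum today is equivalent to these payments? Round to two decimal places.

This is an ordinary annuity: 372 payments of €5,300.00 at the end of each month.
Periodic rate r = 0.096/12 per month; n is counted in months.
PV = PMT × [(1 − (1+r)^−n)/r] = 5,300 × [1 − (1+r)^−372] / r = €628,312.45

€628,312.45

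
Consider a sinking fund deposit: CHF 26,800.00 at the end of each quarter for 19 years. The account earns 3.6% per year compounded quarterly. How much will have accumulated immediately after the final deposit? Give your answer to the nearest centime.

This is an ordinary annuity: 76 deposits of CHF 26,800.00 at the end of each quarter.
Periodic rate r = 0.036/4 per quarter; n is counted in quarters.
FV = PMT × [((1+r)^n − 1)/r] = 26,800 × [(1+r)^76 − 1] / r = CHF 2,905,521.20

CHF 2,905,521.20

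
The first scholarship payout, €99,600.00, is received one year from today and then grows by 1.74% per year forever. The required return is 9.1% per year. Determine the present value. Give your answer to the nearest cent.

Periodic rate r = 0.091 per year.
Growing perpetuity (Gordon): PV = PMT₁ / (r − g) = 99,600 / (r − 0.0174) = €1,353,260.87.

€1,353,260.87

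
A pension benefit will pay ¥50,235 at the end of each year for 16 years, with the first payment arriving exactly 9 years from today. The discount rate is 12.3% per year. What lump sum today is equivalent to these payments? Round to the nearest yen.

¥136,225

Ordinary annuity of 16 payments, first payment at period 9.
Periodic rate r = 0.123 per year.
The ordinary-annuity PV formula values the stream one period before the first payment (period 8); discount that back 8 periods:
PV₀ = 50,235 × [1 − (1+r)^−16] / r × (1+r)^−8 = ¥136,225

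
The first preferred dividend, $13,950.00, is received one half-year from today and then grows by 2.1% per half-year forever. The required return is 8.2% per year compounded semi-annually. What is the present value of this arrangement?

$697,500.00

Periodic rate r = 0.082/2 per half-year.
Growing perpetuity (Gordon): PV = PMT₁ / (r − g) = 13,950 / (r − 0.021) = $697,500.00.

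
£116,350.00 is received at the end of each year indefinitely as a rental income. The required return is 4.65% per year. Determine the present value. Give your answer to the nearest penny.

Periodic rate r = 0.0465 per year.
Level perpetuity: PV = PMT / r = 116,350 / (0.0465) = £2,502,150.54.

£2,502,150.54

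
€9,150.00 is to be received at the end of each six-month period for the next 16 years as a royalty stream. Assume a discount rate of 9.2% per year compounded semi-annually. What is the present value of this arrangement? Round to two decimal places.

€151,744.84

This is an ordinary annuity: 32 payments of €9,150.00 at the end of each six-month period.
Periodic rate r = 0.092/2 per half-year; n is counted in half-years.
PV = PMT × [(1 − (1+r)^−n)/r] = 9,150 × [1 − (1+r)^−32] / r = €151,744.84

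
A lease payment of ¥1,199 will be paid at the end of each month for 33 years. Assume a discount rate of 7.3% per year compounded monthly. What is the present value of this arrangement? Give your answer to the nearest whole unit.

¥179,246

This is an ordinary annuity: 396 payments of ¥1,199 at the end of each month.
Periodic rate r = 0.073/12 per month; n is counted in months.
PV = PMT × [(1 − (1+r)^−n)/r] = 1,199 × [1 − (1+r)^−396] / r = ¥179,246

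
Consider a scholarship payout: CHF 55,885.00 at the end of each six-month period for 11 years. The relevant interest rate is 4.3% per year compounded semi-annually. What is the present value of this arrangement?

This is an ordinary annuity: 22 payments of CHF 55,885.00 at the end of each six-month period.
Periodic rate r = 0.043/2 per half-year; n is counted in half-years.
PV = PMT × [(1 − (1+r)^−n)/r] = 55,885 × [1 − (1+r)^−22] / r = CHF 971,458.88

CHF 971,458.88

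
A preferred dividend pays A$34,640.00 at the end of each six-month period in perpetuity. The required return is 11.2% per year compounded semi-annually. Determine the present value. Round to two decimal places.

Periodic rate r = 0.112/2 per half-year.
Level perpetuity: PV = PMT / r = 34,640 / (0.112/2) = A$618,571.43.

A$618,571.43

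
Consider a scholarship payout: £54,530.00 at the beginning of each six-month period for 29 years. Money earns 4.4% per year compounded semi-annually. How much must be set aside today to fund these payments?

This is an annuity due: 58 payments of £54,530.00 at the beginning of each six-month period.
Periodic rate r = 0.044/2 per half-year; n is counted in half-years.
PV = PMT × [(1 − (1+r)^−n)/r] × (1+r) = 54,530 × [1 − (1+r)^−58] / r × (1+r) = £1,816,178.58

£1,816,178.58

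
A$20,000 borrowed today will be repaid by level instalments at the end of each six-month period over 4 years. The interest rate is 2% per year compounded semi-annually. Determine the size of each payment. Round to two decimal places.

A$2,613.81

Level ordinary annuity; solve PV = PMT × [(1 − (1+r)^−n)/r] for PMT.
Periodic rate r = 0.02/2 per half-year; n is counted in half-years.
With n = 8: PMT = 20,000 / ([(1 − (1+r)^−n)/r]) = A$2,613.81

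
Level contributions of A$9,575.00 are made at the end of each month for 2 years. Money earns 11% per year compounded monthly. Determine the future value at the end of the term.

This is an ordinary annuity: 24 deposits of A$9,575.00 at the end of each month.
Periodic rate r = 0.11/12 per month; n is counted in months.
FV = PMT × [((1+r)^n − 1)/r] = 9,575 × [(1+r)^24 − 1] / r = A$255,734.52

A$255,734.52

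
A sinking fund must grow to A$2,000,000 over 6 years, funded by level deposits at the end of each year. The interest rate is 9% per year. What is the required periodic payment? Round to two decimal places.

A$265,839.57

Level ordinary annuity; solve FV = PMT × [((1+r)^n − 1)/r] for PMT.
Periodic rate r = 0.09 per year.
With n = 6: PMT = 2,000,000 / ([((1+r)^n − 1)/r]) = A$265,839.57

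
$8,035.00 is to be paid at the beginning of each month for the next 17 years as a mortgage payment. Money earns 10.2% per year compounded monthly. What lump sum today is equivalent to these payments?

This is an annuity due: 204 payments of $8,035.00 at the beginning of each month.
Periodic rate r = 0.102/12 per month; n is counted in months.
PV = PMT × [(1 − (1+r)^−n)/r] × (1+r) = 8,035 × [1 − (1+r)^−204] / r × (1+r) = $783,755.32

$783,755.32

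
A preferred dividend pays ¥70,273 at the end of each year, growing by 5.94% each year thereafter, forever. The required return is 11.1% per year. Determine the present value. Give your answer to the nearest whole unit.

Periodic rate r = 0.111 per year.
Growing perpetuity (Gordon): PV = PMT₁ / (r − g) = 70,273 / (r − 0.0594) = ¥1,361,880.

¥1,361,880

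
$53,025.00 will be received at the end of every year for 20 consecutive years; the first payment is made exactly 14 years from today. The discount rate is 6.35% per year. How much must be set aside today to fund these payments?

$265,587.43

Ordinary annuity of 20 payments, first payment at period 14.
Periodic rate r = 0.0635 per year.
The ordinary-annuity PV formula values the stream one period before the first payment (period 13); discount that back 13 periods:
PV₀ = 53,025 × [1 − (1+r)^−20] / r × (1+r)^−13 = $265,587.43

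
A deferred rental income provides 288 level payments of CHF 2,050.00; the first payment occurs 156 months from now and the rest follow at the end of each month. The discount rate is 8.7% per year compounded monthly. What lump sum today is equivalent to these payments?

CHF 80,762.49

Ordinary annuity of 288 payments, first payment at period 156.
Periodic rate r = 0.087/12 per month; n is counted in months.
The ordinary-annuity PV formula values the stream one period before the first payment (period 155); discount that back 155 periods:
PV₀ = 2,050 × [1 − (1+r)^−288] / r × (1+r)^−155 = CHF 80,762.49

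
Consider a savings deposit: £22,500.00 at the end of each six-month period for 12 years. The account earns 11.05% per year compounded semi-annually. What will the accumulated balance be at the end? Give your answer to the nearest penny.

£1,073,159.56

This is an ordinary annuity: 24 deposits of £22,500.00 at the end of each six-month period.
Periodic rate r = 0.1105/2 per half-year; n is counted in half-years.
FV = PMT × [((1+r)^n − 1)/r] = 22,500 × [(1+r)^24 − 1] / r = £1,073,159.56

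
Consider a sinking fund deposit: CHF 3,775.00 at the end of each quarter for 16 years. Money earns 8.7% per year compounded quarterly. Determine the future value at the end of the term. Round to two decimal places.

This is an ordinary annuity: 64 deposits of CHF 3,775.00 at the end of each quarter.
Periodic rate r = 0.087/4 per quarter; n is counted in quarters.
FV = PMT × [((1+r)^n − 1)/r] = 3,775 × [(1+r)^64 − 1] / r = CHF 514,320.55

CHF 514,320.55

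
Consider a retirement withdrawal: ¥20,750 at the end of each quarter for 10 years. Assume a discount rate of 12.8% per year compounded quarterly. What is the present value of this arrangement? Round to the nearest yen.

¥464,496

This is an ordinary annuity: 40 payments of ¥20,750 at the end of each quarter.
Periodic rate r = 0.128/4 per quarter; n is counted in quarters.
PV = PMT × [(1 − (1+r)^−n)/r] = 20,750 × [1 − (1+r)^−40] / r = ¥464,496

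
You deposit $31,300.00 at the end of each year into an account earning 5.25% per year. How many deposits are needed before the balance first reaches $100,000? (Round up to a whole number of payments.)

Periodic rate r = 0.0525 per year.
Ordinary annuity FV: 100,000 = 31,300 × [((1+r)^n − 1)/r].
(1+r)^n = 1 + 100,000 × r / 31,300, so n = ln(1 + 100,000·r/31,300) / ln(1+r) = 3.03.
Round up to a whole number of payments: n = 4.

4 payments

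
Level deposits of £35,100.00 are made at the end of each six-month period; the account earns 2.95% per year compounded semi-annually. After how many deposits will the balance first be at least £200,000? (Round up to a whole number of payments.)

6 payments

Periodic rate r = 0.0295/2 per half-year; n is counted in half-years.
Ordinary annuity FV: 200,000 = 35,100 × [((1+r)^n − 1)/r].
(1+r)^n = 1 + 200,000 × r / 35,100, so n = ln(1 + 200,000·r/35,100) / ln(1+r) = 5.51.
Round up to a whole number of payments: n = 6.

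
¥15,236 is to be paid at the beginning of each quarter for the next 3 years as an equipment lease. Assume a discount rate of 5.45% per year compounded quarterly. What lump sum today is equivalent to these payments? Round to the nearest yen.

¥169,903

This is an annuity due: 12 payments of ¥15,236 at the beginning of each quarter.
Periodic rate r = 0.0545/4 per quarter; n is counted in quarters.
PV = PMT × [(1 − (1+r)^−n)/r] × (1+r) = 15,236 × [1 − (1+r)^−12] / r × (1+r) = ¥169,903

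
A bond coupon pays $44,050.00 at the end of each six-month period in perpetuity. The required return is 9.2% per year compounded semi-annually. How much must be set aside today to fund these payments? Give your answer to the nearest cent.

$957,608.70

Periodic rate r = 0.092/2 per half-year.
Level perpetuity: PV = PMT / r = 44,050 / (0.092/2) = $957,608.70.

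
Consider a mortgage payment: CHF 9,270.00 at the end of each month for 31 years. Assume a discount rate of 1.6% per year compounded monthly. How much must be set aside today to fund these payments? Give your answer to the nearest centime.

CHF 2,717,295.22

This is an ordinary annuity: 372 payments of CHF 9,270.00 at the end of each month.
Periodic rate r = 0.016/12 per month; n is counted in months.
PV = PMT × [(1 − (1+r)^−n)/r] = 9,270 × [1 − (1+r)^−372] / r = CHF 2,717,295.22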